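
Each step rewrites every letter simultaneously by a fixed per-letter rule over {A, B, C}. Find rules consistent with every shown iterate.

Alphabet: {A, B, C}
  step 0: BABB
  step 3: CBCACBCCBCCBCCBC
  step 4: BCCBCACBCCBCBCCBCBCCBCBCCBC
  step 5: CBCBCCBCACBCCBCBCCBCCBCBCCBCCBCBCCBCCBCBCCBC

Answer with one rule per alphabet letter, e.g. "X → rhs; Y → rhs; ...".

  step 4 ⇒ step 5: BCCBCACBCCBCBCCBCBCCBCBCCBC ⇒ C·BC·BC·C·BC·AC·BC·C·BC·BC·C·BC·C·BC·BC·C·BC·C·BC·BC·C·BC·C·BC·BC·C·BC
    A ↦ AC
    B ↦ C
    C ↦ BC

A->AC, B->C, C->BC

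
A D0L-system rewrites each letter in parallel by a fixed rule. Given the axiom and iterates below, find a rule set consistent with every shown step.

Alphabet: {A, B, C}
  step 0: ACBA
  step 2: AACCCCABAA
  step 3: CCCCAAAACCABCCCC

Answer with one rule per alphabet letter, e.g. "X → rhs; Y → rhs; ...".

  step 2 ⇒ step 3: AACCCCABAA ⇒ CC·CC·A·A·A·A·CC·AB·CC·CC
    A ↦ CC
    B ↦ AB
    C ↦ A

A->CC, B->AB, C->A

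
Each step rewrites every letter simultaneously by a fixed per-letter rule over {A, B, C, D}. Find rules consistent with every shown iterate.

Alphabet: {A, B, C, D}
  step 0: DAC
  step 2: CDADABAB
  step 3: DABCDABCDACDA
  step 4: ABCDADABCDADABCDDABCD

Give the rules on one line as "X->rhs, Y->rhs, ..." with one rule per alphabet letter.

  step 3 ⇒ step 4: DABCDABCDACDA ⇒ AB·CD·A·D·AB·CD·A·D·AB·CD·D·AB·CD
    A ↦ CD
    B ↦ A
    C ↦ D
    D ↦ AB

A->CD, B->A, C->D, D->AB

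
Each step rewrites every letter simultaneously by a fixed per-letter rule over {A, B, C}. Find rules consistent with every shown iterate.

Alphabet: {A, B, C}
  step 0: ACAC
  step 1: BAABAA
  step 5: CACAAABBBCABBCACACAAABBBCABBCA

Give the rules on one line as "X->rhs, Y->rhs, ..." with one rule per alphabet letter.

A->B, B->CA, C->AA

  step 0 ⇒ step 1: ACAC ⇒ B·AA·B·AA
    A ↦ B
    C ↦ AA
    B ↦ CA  (constrained at step 1)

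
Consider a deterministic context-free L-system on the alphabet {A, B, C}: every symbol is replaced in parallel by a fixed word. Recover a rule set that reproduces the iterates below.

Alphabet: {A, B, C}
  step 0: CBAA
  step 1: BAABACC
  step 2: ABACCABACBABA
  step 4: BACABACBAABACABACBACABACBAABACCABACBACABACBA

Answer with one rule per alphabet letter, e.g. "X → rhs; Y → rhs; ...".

A->C, B->ABA, C->BA

  step 1 ⇒ step 2: BAABACC ⇒ ABA·C·C·ABA·C·BA·BA
    A ↦ C
    B ↦ ABA
    C ↦ BA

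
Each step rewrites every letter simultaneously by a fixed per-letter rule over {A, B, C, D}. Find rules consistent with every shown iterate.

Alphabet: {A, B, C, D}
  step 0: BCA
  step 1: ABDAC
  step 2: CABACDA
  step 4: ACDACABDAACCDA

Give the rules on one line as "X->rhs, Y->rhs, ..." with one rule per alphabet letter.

A->C, B->AB, C->DA, D->A

  step 1 ⇒ step 2: ABDAC ⇒ C·AB·A·C·DA
    A ↦ C
    B ↦ AB
    C ↦ DA
    D ↦ A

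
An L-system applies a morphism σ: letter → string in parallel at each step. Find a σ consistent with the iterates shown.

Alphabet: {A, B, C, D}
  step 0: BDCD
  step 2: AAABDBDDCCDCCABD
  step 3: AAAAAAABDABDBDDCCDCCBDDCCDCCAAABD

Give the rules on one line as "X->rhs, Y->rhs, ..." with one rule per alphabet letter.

A->AA, B->A, C->DCC, D->BD

  step 2 ⇒ step 3: AAABDBDDCCDCCABD ⇒ AA·AA·AA·A·BD·A·BD·BD·DCC·DCC·BD·DCC·DCC·AA·A·BD
    A ↦ AA
    B ↦ A
    C ↦ DCC
    D ↦ BD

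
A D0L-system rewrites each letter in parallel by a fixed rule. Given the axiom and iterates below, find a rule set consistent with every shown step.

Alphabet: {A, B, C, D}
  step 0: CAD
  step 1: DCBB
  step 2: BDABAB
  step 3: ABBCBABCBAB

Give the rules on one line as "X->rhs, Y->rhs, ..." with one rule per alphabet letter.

A->CB, B->AB, C->D, D->B

  step 2 ⇒ step 3: BDABAB ⇒ AB·B·CB·AB·CB·AB
    A ↦ CB
    B ↦ AB
    D ↦ B
  step 0 ⇒ step 1: CAD ⇒ D·CB·B
    C ↦ D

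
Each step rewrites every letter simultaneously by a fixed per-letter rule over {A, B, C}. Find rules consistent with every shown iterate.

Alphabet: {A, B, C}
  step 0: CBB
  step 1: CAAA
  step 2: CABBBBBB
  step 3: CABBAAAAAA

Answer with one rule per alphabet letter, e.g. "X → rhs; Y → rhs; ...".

  step 2 ⇒ step 3: CABBBBBB ⇒ CA·BB·A·A·A·A·A·A
    A ↦ BB
    B ↦ A
    C ↦ CA

A->BB, B->A, C->CA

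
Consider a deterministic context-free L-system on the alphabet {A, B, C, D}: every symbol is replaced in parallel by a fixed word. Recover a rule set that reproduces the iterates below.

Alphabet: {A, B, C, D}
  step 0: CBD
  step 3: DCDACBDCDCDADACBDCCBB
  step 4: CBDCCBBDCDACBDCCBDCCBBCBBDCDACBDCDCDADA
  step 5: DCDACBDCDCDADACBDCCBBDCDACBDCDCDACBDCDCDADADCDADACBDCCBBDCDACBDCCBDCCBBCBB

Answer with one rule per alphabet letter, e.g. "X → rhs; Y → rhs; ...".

A->B, B->DA, C->DC, D->CB

  step 4 ⇒ step 5: CBDCCBBDCDACBDCCBDCCBBCBBDCDACBDCDCDADA ⇒ DC·DA·CB·DC·DC·DA·DA·CB·DC·CB·B·DC·DA·CB·DC·DC·DA·CB·DC·DC·DA·DA·DC·DA·DA·CB·DC·CB·B·DC·DA·CB·DC·CB·DC·CB·B·CB·B
    A ↦ B
    B ↦ DA
    C ↦ DC
    D ↦ CB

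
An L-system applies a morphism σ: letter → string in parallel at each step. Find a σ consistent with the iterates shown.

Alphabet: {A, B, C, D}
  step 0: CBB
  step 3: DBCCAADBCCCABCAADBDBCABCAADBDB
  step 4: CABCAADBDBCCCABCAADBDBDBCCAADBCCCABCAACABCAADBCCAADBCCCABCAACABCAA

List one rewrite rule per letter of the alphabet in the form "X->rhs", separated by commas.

  step 3 ⇒ step 4: DBCCAADBCCCABCAADBDBCABCAADBDB ⇒ CAB·CAA·DB·DB·C·C·CAB·CAA·DB·DB·DB·C·CAA·DB·C·C·CAB·CAA·CAB·CAA·DB·C·CAA·DB·C·C·CAB·CAA·CAB·CAA
    A ↦ C
    B ↦ CAA
    C ↦ DB
    D ↦ CAB

A->C, B->CAA, C->DB, D->CAB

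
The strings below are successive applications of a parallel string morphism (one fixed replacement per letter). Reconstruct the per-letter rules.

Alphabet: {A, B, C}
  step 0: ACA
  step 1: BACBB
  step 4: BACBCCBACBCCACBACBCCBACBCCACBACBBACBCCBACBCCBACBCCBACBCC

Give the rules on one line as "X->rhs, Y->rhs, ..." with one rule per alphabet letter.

A->B, B->CC, C->ACB

  step 0 ⇒ step 1: ACA ⇒ B·ACB·B
    A ↦ B
    C ↦ ACB
    B ↦ CC  (constrained at step 1)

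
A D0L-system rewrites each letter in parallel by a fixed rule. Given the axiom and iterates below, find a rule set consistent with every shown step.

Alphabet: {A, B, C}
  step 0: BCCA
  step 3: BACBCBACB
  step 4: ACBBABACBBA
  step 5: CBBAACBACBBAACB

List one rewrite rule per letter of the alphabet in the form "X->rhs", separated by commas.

A->CB, B->A, C->B

  step 4 ⇒ step 5: ACBBABACBBA ⇒ CB·B·A·A·CB·A·CB·B·A·A·CB
    A ↦ CB
    B ↦ A
    C ↦ B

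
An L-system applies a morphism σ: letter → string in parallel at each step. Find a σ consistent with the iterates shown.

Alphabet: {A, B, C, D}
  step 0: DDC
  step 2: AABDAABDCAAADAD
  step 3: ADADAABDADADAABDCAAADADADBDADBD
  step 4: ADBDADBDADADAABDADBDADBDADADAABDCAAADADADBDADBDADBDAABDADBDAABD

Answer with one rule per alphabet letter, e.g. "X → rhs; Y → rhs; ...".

A->AD, B->AA, C->CAA, D->BD

  step 3 ⇒ step 4: ADADAABDADADAABDCAAADADADBDADBD ⇒ AD·BD·AD·BD·AD·AD·AA·BD·AD·BD·AD·BD·AD·AD·AA·BD·CAA·AD·AD·AD·BD·AD·BD·AD·BD·AA·BD·AD·BD·AA·BD
    A ↦ AD
    B ↦ AA
    C ↦ CAA
    D ↦ BD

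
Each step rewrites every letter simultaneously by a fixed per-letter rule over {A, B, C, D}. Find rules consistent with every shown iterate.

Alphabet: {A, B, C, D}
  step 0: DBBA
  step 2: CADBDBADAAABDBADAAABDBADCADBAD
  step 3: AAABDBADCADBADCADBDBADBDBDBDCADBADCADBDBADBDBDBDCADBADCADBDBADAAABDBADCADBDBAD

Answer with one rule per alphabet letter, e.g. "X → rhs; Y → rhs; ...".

A->BD, B->CAD, C->AAA, D->BAD

  step 2 ⇒ step 3: CADBDBADAAABDBADAAABDBADCADBAD ⇒ AAA·BD·BAD·CAD·BAD·CAD·BD·BAD·BD·BD·BD·CAD·BAD·CAD·BD·BAD·BD·BD·BD·CAD·BAD·CAD·BD·BAD·AAA·BD·BAD·CAD·BD·BAD
    A ↦ BD
    B ↦ CAD
    C ↦ AAA
    D ↦ BAD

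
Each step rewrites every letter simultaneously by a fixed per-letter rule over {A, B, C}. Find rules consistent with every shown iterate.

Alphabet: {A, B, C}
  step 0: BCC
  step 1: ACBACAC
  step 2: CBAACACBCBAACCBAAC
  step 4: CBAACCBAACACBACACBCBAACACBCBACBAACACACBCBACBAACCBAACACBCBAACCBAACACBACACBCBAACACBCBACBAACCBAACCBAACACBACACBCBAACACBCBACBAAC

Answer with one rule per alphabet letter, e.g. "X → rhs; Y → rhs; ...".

  step 1 ⇒ step 2: ACBACAC ⇒ CBA·AC·ACB·CBA·AC·CBA·AC
    A ↦ CBA
    B ↦ ACB
    C ↦ AC

A->CBA, B->ACB, C->AC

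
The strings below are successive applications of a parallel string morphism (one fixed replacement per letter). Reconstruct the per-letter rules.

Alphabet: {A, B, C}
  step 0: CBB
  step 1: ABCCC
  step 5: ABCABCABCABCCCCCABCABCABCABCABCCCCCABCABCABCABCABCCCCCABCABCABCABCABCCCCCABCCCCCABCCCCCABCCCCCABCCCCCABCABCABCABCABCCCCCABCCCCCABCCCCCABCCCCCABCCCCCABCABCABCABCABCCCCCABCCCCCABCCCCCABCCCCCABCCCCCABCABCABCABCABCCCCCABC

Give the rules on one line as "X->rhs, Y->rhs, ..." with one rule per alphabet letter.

A->CCC, B->C, C->ABC

  step 0 ⇒ step 1: CBB ⇒ ABC·C·C
    B ↦ C
    C ↦ ABC
    A ↦ CCC  (constrained at step 1)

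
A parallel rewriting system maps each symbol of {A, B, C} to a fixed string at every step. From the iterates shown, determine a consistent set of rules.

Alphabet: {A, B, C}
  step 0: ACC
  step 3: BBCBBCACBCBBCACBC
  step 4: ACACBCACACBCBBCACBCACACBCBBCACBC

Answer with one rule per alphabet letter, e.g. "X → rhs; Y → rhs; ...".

  step 3 ⇒ step 4: BBCBBCACBCBBCACBC ⇒ AC·AC·BC·AC·AC·BC·B·BC·AC·BC·AC·AC·BC·B·BC·AC·BC
    A ↦ B
    B ↦ AC
    C ↦ BC

A->B, B->AC, C->BC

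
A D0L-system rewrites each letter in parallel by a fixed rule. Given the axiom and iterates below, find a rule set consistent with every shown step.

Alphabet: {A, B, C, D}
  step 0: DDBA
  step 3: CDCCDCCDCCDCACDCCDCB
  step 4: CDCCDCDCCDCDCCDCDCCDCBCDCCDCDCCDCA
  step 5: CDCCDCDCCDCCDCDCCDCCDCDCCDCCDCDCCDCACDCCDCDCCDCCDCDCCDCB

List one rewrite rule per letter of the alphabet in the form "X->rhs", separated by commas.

A->CB, B->CA, C->CD, D->C

  step 4 ⇒ step 5: CDCCDCDCCDCDCCDCDCCDCBCDCCDCDCCDCA ⇒ CD·C·CD·CD·C·CD·C·CD·CD·C·CD·C·CD·CD·C·CD·C·CD·CD·C·CD·CA·CD·C·CD·CD·C·CD·C·CD·CD·C·CD·CB
    A ↦ CB
    B ↦ CA
    C ↦ CD
    D ↦ C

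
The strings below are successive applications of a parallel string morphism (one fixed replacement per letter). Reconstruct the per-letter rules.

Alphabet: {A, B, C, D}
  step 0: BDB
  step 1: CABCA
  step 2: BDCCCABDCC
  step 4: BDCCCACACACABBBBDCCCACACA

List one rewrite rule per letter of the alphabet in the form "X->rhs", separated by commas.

A->DCC, B->CA, C->B, D->B

  step 1 ⇒ step 2: CABCA ⇒ B·DCC·CA·B·DCC
    A ↦ DCC
    B ↦ CA
    C ↦ B
  step 0 ⇒ step 1: BDB ⇒ CA·B·CA
    D ↦ B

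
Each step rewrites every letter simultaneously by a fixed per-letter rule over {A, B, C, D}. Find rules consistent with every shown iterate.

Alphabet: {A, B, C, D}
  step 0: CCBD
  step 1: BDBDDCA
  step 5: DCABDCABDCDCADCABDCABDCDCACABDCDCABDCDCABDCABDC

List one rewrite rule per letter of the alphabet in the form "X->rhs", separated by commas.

  step 0 ⇒ step 1: CCBD ⇒ BD·BD·D·CA
    B ↦ D
    C ↦ BD
    D ↦ CA
    A ↦ C  (constrained at step 1)

A->C, B->D, C->BD, D->CA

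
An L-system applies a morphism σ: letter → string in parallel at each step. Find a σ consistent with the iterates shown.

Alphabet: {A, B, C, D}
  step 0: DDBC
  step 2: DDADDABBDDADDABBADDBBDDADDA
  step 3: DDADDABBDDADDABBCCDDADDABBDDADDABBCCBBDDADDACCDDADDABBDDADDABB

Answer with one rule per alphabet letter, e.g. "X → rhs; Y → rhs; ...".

  step 2 ⇒ step 3: DDADDABBDDADDABBADDBBDDADDA ⇒ DDA·DDA·BB·DDA·DDA·BB·C·C·DDA·DDA·BB·DDA·DDA·BB·C·C·BB·DDA·DDA·C·C·DDA·DDA·BB·DDA·DDA·BB
    A ↦ BB
    B ↦ C
    D ↦ DDA
    C ↦ ADD  (constrained at step 0)

A->BB, B->C, C->ADD, D->DDA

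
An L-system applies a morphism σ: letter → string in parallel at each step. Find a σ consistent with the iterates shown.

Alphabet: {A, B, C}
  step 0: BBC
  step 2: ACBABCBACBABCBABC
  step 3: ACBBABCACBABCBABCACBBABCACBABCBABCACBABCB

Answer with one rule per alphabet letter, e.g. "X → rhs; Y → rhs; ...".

  step 2 ⇒ step 3: ACBABCBACBABCBABC ⇒ ACB·B·ABC·ACB·ABC·B·ABC·ACB·B·ABC·ACB·ABC·B·ABC·ACB·ABC·B
    A ↦ ACB
    B ↦ ABC
    C ↦ B

A->ACB, B->ABC, C->B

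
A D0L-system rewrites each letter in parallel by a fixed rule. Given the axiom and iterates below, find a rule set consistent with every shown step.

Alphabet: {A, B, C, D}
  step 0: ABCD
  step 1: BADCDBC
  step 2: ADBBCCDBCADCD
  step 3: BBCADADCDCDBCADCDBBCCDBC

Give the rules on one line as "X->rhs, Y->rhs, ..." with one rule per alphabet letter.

A->B, B->AD, C->CD, D->BC

  step 2 ⇒ step 3: ADBBCCDBCADCD ⇒ B·BC·AD·AD·CD·CD·BC·AD·CD·B·BC·CD·BC
    A ↦ B
    B ↦ AD
    C ↦ CD
    D ↦ BC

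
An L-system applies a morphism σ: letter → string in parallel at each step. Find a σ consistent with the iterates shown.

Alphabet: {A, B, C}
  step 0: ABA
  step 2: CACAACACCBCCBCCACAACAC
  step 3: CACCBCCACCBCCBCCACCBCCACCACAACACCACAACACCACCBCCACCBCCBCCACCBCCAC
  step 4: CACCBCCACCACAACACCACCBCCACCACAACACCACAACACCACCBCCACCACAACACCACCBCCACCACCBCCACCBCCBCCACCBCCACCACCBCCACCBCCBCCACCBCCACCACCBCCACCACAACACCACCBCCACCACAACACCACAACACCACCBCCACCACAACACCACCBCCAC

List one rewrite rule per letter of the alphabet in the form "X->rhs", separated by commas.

  step 3 ⇒ step 4: CACCBCCACCBCCBCCACCBCCACCACAACACCACAACACCACCBCCACCBCCBCCACCBCCAC ⇒ CAC·CBC·CAC·CAC·AA·CAC·CAC·CBC·CAC·CAC·AA·CAC·CAC·AA·CAC·CAC·CBC·CAC·CAC·AA·CAC·CAC·CBC·CAC·CAC·CBC·CAC·CBC·CBC·CAC·CBC·CAC·CAC·CBC·CAC·CBC·CBC·CAC·CBC·CAC·CAC·CBC·CAC·CAC·AA·CAC·CAC·CBC·CAC·CAC·AA·CAC·CAC·AA·CAC·CAC·CBC·CAC·CAC·AA·CAC·CAC·CBC·CAC
    A ↦ CBC
    B ↦ AA
    C ↦ CAC

A->CBC, B->AA, C->CAC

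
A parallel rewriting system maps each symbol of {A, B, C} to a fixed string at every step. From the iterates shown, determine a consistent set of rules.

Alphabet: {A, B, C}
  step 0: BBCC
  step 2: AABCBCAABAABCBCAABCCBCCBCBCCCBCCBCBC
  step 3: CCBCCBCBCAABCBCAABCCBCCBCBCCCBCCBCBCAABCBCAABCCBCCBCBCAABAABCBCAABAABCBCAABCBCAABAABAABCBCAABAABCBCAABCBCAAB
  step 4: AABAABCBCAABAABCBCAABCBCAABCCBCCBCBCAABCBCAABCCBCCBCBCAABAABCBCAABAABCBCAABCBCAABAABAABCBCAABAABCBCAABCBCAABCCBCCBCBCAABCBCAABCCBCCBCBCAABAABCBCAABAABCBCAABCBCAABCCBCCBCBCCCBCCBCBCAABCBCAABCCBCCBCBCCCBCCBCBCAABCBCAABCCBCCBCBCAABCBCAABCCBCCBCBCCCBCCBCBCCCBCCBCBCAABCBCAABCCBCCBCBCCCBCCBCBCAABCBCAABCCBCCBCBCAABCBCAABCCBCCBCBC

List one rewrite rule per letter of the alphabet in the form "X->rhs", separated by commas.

  step 3 ⇒ step 4: CCBCCBCBCAABCBCAABCCBCCBCBCCCBCCBCBCAABCBCAABCCBCCBCBCAABAABCBCAABAABCBCAABCBCAABAABAABCBCAABAABCBCAABCBCAAB ⇒ AAB·AAB·CBC·AAB·AAB·CBC·AAB·CBC·AAB·CCB·CCB·CBC·AAB·CBC·AAB·CCB·CCB·CBC·AAB·AAB·CBC·AAB·AAB·CBC·AAB·CBC·AAB·AAB·AAB·CBC·AAB·AAB·CBC·AAB·CBC·AAB·CCB·CCB·CBC·AAB·CBC·AAB·CCB·CCB·CBC·AAB·AAB·CBC·AAB·AAB·CBC·AAB·CBC·AAB·CCB·CCB·CBC·CCB·CCB·CBC·AAB·CBC·AAB·CCB·CCB·CBC·CCB·CCB·CBC·AAB·CBC·AAB·CCB·CCB·CBC·AAB·CBC·AAB·CCB·CCB·CBC·CCB·CCB·CBC·CCB·CCB·CBC·AAB·CBC·AAB·CCB·CCB·CBC·CCB·CCB·CBC·AAB·CBC·AAB·CCB·CCB·CBC·AAB·CBC·AAB·CCB·CCB·CBC
    A ↦ CCB
    B ↦ CBC
    C ↦ AAB

A->CCB, B->CBC, C->AAB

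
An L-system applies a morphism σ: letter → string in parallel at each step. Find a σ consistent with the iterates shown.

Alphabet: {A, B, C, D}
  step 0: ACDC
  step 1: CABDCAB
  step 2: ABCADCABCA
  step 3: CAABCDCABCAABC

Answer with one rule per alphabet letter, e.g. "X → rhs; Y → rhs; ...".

A->C, B->A, C->AB, D->DC

  step 2 ⇒ step 3: ABCADCABCA ⇒ C·A·AB·C·DC·AB·C·A·AB·C
    A ↦ C
    B ↦ A
    C ↦ AB
    D ↦ DC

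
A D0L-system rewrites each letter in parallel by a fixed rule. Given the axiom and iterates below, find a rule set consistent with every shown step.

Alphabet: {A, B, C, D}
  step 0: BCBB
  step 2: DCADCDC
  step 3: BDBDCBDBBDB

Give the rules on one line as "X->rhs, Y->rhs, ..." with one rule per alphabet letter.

  step 2 ⇒ step 3: DCADCDC ⇒ BD·B·DC·BD·B·BD·B
    A ↦ DC
    C ↦ B
    D ↦ BD
    B ↦ A  (constrained at step 0)

A->DC, B->A, C->B, D->BD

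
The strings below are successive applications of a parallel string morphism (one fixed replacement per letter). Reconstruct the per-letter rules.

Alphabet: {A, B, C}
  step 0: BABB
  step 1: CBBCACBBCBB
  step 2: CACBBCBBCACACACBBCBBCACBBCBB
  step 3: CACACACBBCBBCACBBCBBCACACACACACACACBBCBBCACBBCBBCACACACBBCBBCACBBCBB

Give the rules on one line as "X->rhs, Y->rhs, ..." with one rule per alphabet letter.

A->CA, B->CBB, C->CA

  step 2 ⇒ step 3: CACBBCBBCACACACBBCBBCACBBCBB ⇒ CA·CA·CA·CBB·CBB·CA·CBB·CBB·CA·CA·CA·CA·CA·CA·CA·CBB·CBB·CA·CBB·CBB·CA·CA·CA·CBB·CBB·CA·CBB·CBB
    A ↦ CA
    B ↦ CBB
    C ↦ CA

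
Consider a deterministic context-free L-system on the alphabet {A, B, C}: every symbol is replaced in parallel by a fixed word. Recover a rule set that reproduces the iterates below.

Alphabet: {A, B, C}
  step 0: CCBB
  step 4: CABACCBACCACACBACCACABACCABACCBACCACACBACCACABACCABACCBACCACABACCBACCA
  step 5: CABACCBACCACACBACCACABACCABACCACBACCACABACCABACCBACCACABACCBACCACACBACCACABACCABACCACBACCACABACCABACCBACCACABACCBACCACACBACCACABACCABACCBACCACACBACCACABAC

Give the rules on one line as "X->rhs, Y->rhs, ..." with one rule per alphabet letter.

A->BAC, B->C, C->CA

  step 4 ⇒ step 5: CABACCBACCACACBACCACABACCABACCBACCACACBACCACABACCABACCBACCACABACCBACCA ⇒ CA·BAC·C·BAC·CA·CA·C·BAC·CA·CA·BAC·CA·BAC·CA·C·BAC·CA·CA·BAC·CA·BAC·C·BAC·CA·CA·BAC·C·BAC·CA·CA·C·BAC·CA·CA·BAC·CA·BAC·CA·C·BAC·CA·CA·BAC·CA·BAC·C·BAC·CA·CA·BAC·C·BAC·CA·CA·C·BAC·CA·CA·BAC·CA·BAC·C·BAC·CA·CA·C·BAC·CA·CA·BAC
    A ↦ BAC
    B ↦ C
    C ↦ CA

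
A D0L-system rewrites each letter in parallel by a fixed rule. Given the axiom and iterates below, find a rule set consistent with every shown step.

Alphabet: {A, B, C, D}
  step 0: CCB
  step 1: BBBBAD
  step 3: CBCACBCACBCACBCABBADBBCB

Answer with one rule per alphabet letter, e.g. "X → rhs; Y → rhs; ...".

  step 0 ⇒ step 1: CCB ⇒ BB·BB·AD
    B ↦ AD
    C ↦ BB
    A ↦ CB  (constrained at step 1)
    D ↦ CA  (constrained at step 1)

A->CB, B->AD, C->BB, D->CA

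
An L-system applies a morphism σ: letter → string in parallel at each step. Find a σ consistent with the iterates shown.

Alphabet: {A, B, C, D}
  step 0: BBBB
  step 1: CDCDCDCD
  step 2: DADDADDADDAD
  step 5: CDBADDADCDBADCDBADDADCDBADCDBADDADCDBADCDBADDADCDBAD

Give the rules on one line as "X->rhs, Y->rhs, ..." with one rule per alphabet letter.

A->B, B->CD, C->D, D->AD

  step 1 ⇒ step 2: CDCDCDCD ⇒ D·AD·D·AD·D·AD·D·AD
    C ↦ D
    D ↦ AD
    A ↦ B  (constrained at step 2)
  step 0 ⇒ step 1: BBBB ⇒ CD·CD·CD·CD
    B ↦ CD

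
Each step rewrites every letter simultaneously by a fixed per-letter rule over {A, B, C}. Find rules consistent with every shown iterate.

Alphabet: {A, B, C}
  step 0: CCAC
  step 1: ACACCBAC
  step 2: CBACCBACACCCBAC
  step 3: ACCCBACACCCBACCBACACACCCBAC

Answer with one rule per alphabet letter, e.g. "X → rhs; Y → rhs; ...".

A->CB, B->C, C->AC

  step 2 ⇒ step 3: CBACCBACACCCBAC ⇒ AC·C·CB·AC·AC·C·CB·AC·CB·AC·AC·AC·C·CB·AC
    A ↦ CB
    B ↦ C
    C ↦ AC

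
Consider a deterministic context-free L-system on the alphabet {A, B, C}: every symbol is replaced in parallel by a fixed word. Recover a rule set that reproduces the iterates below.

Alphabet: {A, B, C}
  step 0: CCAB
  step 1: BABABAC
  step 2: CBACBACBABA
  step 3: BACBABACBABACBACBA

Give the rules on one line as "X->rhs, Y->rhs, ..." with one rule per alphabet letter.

A->BA, B->C, C->BA

  step 2 ⇒ step 3: CBACBACBABA ⇒ BA·C·BA·BA·C·BA·BA·C·BA·C·BA
    A ↦ BA
    B ↦ C
    C ↦ BA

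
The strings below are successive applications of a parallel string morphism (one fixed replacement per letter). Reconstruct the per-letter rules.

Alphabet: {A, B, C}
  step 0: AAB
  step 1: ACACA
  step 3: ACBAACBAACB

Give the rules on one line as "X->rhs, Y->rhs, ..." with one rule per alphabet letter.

A->AC, B->A, C->B

  step 0 ⇒ step 1: AAB ⇒ AC·AC·A
    A ↦ AC
    B ↦ A
    C ↦ B  (constrained at step 1)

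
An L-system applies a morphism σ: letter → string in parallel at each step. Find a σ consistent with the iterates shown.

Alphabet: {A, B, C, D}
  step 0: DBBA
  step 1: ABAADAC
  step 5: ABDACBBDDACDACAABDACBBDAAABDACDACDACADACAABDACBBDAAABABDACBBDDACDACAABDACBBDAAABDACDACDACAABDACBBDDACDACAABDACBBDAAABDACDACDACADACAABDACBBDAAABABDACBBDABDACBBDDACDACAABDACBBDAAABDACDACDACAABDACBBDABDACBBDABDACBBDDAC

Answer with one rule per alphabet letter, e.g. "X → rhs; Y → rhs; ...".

A->DAC, B->A, C->BBD, D->AB

  step 0 ⇒ step 1: DBBA ⇒ AB·A·A·DAC
    A ↦ DAC
    B ↦ A
    D ↦ AB
    C ↦ BBD  (constrained at step 1)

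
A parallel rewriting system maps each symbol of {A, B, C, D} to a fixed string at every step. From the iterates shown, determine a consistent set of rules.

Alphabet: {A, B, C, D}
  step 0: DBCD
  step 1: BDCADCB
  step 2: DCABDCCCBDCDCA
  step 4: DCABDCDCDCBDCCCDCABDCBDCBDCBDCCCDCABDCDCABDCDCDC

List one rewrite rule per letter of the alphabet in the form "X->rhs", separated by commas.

A->CC, B->DCA, C->DC, D->B

  step 1 ⇒ step 2: BDCADCB ⇒ DCA·B·DC·CC·B·DC·DCA
    A ↦ CC
    B ↦ DCA
    C ↦ DC
    D ↦ B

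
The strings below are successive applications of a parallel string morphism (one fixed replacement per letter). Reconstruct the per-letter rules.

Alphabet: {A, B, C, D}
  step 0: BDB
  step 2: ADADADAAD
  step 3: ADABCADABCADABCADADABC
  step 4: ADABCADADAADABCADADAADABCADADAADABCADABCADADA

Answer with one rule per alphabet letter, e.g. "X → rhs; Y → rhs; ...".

  step 3 ⇒ step 4: ADABCADABCADABCADADABC ⇒ AD·ABC·AD·A·DA·AD·ABC·AD·A·DA·AD·ABC·AD·A·DA·AD·ABC·AD·ABC·AD·A·DA
    A ↦ AD
    B ↦ A
    C ↦ DA
    D ↦ ABC

A->AD, B->A, C->DA, D->ABC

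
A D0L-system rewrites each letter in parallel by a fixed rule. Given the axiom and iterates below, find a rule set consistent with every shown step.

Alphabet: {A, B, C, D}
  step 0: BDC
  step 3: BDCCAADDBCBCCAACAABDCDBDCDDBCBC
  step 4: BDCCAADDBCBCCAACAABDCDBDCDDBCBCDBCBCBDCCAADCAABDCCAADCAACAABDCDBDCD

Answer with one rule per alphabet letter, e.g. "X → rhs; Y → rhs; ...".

  step 3 ⇒ step 4: BDCCAADDBCBCCAACAABDCDBDCDDBCBC ⇒ BDC·CAA·D·D·BC·BC·CAA·CAA·BDC·D·BDC·D·D·BC·BC·D·BC·BC·BDC·CAA·D·CAA·BDC·CAA·D·CAA·CAA·BDC·D·BDC·D
    A ↦ BC
    B ↦ BDC
    C ↦ D
    D ↦ CAA

A->BC, B->BDC, C->D, D->CAA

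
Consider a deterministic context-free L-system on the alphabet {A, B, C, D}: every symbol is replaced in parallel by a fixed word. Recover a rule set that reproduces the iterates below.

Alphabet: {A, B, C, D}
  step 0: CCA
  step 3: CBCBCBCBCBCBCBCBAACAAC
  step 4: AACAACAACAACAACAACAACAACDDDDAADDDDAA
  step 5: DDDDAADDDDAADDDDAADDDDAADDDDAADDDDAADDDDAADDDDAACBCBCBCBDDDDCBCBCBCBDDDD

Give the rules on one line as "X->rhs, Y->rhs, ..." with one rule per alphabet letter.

A->DD, B->C, C->AA, D->CB

  step 4 ⇒ step 5: AACAACAACAACAACAACAACAACDDDDAADDDDAA ⇒ DD·DD·AA·DD·DD·AA·DD·DD·AA·DD·DD·AA·DD·DD·AA·DD·DD·AA·DD·DD·AA·DD·DD·AA·CB·CB·CB·CB·DD·DD·CB·CB·CB·CB·DD·DD
    A ↦ DD
    C ↦ AA
    D ↦ CB
  step 3 ⇒ step 4: CBCBCBCBCBCBCBCBAACAAC ⇒ AA·C·AA·C·AA·C·AA·C·AA·C·AA·C·AA·C·AA·C·DD·DD·AA·DD·DD·AA
    B ↦ C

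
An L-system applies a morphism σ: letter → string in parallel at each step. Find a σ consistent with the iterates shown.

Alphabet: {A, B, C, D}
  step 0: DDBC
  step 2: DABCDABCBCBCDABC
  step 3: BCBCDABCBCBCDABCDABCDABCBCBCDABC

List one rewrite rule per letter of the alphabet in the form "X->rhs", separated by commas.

A->BC, B->DA, C->BC, D->BC

  step 2 ⇒ step 3: DABCDABCBCBCDABC ⇒ BC·BC·DA·BC·BC·BC·DA·BC·DA·BC·DA·BC·BC·BC·DA·BC
    A ↦ BC
    B ↦ DA
    C ↦ BC
    D ↦ BC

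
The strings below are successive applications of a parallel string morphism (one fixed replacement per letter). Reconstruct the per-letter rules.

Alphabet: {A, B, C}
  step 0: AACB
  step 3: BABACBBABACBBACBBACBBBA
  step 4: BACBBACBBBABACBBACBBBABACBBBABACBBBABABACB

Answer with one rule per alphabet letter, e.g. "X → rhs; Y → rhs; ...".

  step 3 ⇒ step 4: BABACBBABACBBACBBACBBBA ⇒ BA·CB·BA·CB·B·BA·BA·CB·BA·CB·B·BA·BA·CB·B·BA·BA·CB·B·BA·BA·BA·CB
    A ↦ CB
    B ↦ BA
    C ↦ B

A->CB, B->BA, C->B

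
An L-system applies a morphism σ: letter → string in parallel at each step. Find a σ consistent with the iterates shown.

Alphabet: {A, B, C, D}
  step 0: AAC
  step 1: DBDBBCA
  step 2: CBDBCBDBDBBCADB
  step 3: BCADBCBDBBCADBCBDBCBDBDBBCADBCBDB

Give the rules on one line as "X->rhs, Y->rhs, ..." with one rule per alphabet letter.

A->DB, B->DB, C->BCA, D->CB

  step 2 ⇒ step 3: CBDBCBDBDBBCADB ⇒ BCA·DB·CB·DB·BCA·DB·CB·DB·CB·DB·DB·BCA·DB·CB·DB
    A ↦ DB
    B ↦ DB
    C ↦ BCA
    D ↦ CB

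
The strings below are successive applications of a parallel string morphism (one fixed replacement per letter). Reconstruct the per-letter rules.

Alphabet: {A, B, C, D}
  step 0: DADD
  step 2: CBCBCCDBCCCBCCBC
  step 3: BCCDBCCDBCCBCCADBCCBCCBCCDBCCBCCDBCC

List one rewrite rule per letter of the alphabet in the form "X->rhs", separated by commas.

A->CBC, B->D, C->BCC, D->A

  step 2 ⇒ step 3: CBCBCCDBCCCBCCBC ⇒ BCC·D·BCC·D·BCC·BCC·A·D·BCC·BCC·BCC·D·BCC·BCC·D·BCC
    B ↦ D
    C ↦ BCC
    D ↦ A
    A ↦ CBC  (constrained at step 0)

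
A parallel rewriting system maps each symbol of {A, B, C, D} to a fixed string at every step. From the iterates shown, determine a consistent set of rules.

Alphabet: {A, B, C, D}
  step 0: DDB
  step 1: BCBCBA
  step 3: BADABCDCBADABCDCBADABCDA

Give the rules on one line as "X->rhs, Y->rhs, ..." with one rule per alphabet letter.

A->DA, B->BA, C->DC, D->BC

  step 0 ⇒ step 1: DDB ⇒ BC·BC·BA
    B ↦ BA
    D ↦ BC
    A ↦ DA  (constrained at step 1)
    C ↦ DC  (constrained at step 1)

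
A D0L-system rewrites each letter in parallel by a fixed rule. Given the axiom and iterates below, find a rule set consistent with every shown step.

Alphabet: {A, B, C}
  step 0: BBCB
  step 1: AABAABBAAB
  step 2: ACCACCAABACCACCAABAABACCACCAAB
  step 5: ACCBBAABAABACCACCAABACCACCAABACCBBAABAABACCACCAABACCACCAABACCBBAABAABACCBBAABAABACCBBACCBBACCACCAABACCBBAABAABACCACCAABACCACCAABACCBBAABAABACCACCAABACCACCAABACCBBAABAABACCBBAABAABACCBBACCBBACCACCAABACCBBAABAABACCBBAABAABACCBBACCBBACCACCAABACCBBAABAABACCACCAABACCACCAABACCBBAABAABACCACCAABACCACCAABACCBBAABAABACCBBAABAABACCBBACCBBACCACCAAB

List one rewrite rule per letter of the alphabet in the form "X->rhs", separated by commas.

A->ACC, B->AAB, C->B

  step 1 ⇒ step 2: AABAABBAAB ⇒ ACC·ACC·AAB·ACC·ACC·AAB·AAB·ACC·ACC·AAB
    A ↦ ACC
    B ↦ AAB
  step 0 ⇒ step 1: BBCB ⇒ AAB·AAB·B·AAB
    C ↦ B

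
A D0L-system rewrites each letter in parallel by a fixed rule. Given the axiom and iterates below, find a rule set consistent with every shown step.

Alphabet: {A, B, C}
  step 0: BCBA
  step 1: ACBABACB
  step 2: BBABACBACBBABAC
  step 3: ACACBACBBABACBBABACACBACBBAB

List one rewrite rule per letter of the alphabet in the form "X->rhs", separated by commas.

  step 2 ⇒ step 3: BBABACBACBBABAC ⇒ AC·AC·B·AC·B·BAB·AC·B·BAB·AC·AC·B·AC·B·BAB
    A ↦ B
    B ↦ AC
    C ↦ BAB

A->B, B->AC, C->BAB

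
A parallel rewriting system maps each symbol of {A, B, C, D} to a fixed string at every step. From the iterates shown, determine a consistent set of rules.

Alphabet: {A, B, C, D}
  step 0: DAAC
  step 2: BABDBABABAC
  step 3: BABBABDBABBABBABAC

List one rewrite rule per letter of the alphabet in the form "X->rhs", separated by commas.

A->B, B->BA, C->AC, D->BD

  step 2 ⇒ step 3: BABDBABABAC ⇒ BA·B·BA·BD·BA·B·BA·B·BA·B·AC
    A ↦ B
    B ↦ BA
    C ↦ AC
    D ↦ BD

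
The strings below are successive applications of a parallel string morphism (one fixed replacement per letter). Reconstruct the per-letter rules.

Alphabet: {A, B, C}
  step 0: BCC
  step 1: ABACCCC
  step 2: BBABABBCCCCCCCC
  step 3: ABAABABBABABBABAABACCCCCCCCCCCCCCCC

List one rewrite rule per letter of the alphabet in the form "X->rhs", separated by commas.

  step 2 ⇒ step 3: BBABABBCCCCCCCC ⇒ ABA·ABA·BB·ABA·BB·ABA·ABA·CC·CC·CC·CC·CC·CC·CC·CC
    A ↦ BB
    B ↦ ABA
    C ↦ CC

A->BB, B->ABA, C->CC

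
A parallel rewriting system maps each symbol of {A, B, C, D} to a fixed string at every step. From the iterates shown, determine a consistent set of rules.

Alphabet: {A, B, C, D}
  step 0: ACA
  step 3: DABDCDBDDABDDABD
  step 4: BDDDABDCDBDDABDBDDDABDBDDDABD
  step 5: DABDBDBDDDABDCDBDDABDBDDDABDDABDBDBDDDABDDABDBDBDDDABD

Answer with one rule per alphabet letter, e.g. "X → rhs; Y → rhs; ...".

A->D, B->DA, C->CD, D->BD

  step 4 ⇒ step 5: BDDDABDCDBDDABDBDDDABDBDDDABD ⇒ DA·BD·BD·BD·D·DA·BD·CD·BD·DA·BD·BD·D·DA·BD·DA·BD·BD·BD·D·DA·BD·DA·BD·BD·BD·D·DA·BD
    A ↦ D
    B ↦ DA
    C ↦ CD
    D ↦ BD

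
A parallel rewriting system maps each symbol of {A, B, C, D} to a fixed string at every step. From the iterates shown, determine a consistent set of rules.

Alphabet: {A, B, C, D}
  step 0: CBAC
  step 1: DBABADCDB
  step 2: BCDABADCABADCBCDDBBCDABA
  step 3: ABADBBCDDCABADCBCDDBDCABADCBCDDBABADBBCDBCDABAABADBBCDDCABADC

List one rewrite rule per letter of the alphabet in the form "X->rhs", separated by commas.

  step 2 ⇒ step 3: BCDABADCABADCBCDDBBCDABA ⇒ ABA·DB·BCD·DC·ABA·DC·BCD·DB·DC·ABA·DC·BCD·DB·ABA·DB·BCD·BCD·ABA·ABA·DB·BCD·DC·ABA·DC
    A ↦ DC
    B ↦ ABA
    C ↦ DB
    D ↦ BCD

A->DC, B->ABA, C->DB, D->BCD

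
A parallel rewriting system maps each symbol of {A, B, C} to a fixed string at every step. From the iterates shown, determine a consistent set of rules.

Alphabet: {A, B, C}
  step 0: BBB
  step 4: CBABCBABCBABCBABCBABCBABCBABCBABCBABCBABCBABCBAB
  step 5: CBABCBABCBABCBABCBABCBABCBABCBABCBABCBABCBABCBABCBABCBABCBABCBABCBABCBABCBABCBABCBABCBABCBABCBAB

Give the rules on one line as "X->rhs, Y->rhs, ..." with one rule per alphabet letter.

A->CB, B->AB, C->CB

  step 4 ⇒ step 5: CBABCBABCBABCBABCBABCBABCBABCBABCBABCBABCBABCBAB ⇒ CB·AB·CB·AB·CB·AB·CB·AB·CB·AB·CB·AB·CB·AB·CB·AB·CB·AB·CB·AB·CB·AB·CB·AB·CB·AB·CB·AB·CB·AB·CB·AB·CB·AB·CB·AB·CB·AB·CB·AB·CB·AB·CB·AB·CB·AB·CB·AB
    A ↦ CB
    B ↦ AB
    C ↦ CB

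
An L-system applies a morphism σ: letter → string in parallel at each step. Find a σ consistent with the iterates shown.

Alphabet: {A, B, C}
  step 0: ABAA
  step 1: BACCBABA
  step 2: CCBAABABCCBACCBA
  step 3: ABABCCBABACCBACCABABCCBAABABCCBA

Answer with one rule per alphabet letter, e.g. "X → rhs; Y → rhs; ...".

  step 2 ⇒ step 3: CCBAABABCCBACCBA ⇒ AB·AB·CC·BA·BA·CC·BA·CC·AB·AB·CC·BA·AB·AB·CC·BA
    A ↦ BA
    B ↦ CC
    C ↦ AB

A->BA, B->CC, C->AB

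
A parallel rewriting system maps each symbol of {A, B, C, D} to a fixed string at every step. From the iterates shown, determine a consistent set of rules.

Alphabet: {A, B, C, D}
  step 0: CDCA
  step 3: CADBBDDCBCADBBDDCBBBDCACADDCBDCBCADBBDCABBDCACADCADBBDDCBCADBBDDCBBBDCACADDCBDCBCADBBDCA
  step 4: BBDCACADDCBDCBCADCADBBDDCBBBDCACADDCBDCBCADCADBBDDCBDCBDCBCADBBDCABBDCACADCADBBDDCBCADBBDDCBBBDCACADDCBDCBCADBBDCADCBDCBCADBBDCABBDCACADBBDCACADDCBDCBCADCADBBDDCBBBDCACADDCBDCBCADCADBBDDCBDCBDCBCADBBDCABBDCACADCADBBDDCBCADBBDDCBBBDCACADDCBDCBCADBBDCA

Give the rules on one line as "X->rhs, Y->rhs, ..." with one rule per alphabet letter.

  step 3 ⇒ step 4: CADBBDDCBCADBBDDCBBBDCACADDCBDCBCADBBDCABBDCACADCADBBDDCBCADBBDDCBBBDCACADDCBDCBCADBBDCA ⇒ BBD·CA·CAD·DCB·DCB·CAD·CAD·BBD·DCB·BBD·CA·CAD·DCB·DCB·CAD·CAD·BBD·DCB·DCB·DCB·CAD·BBD·CA·BBD·CA·CAD·CAD·BBD·DCB·CAD·BBD·DCB·BBD·CA·CAD·DCB·DCB·CAD·BBD·CA·DCB·DCB·CAD·BBD·CA·BBD·CA·CAD·BBD·CA·CAD·DCB·DCB·CAD·CAD·BBD·DCB·BBD·CA·CAD·DCB·DCB·CAD·CAD·BBD·DCB·DCB·DCB·CAD·BBD·CA·BBD·CA·CAD·CAD·BBD·DCB·CAD·BBD·DCB·BBD·CA·CAD·DCB·DCB·CAD·BBD·CA
    A ↦ CA
    B ↦ DCB
    C ↦ BBD
    D ↦ CAD

A->CA, B->DCB, C->BBD, D->CAD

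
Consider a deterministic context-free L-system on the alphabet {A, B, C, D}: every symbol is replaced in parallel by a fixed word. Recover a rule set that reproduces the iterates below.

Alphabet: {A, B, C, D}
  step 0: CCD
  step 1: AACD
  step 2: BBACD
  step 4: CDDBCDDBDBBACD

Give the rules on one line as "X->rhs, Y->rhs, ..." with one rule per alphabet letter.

A->B, B->DB, C->A, D->CD

  step 1 ⇒ step 2: AACD ⇒ B·B·A·CD
    A ↦ B
    C ↦ A
    D ↦ CD
    B ↦ DB  (constrained at step 2)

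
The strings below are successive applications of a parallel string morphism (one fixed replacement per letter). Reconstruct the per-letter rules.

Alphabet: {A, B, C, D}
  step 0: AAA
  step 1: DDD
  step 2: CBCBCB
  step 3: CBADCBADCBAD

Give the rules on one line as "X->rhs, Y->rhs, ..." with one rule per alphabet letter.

  step 2 ⇒ step 3: CBCBCB ⇒ CB·AD·CB·AD·CB·AD
    B ↦ AD
    C ↦ CB
  step 0 ⇒ step 1: AAA ⇒ D·D·D
    A ↦ D
  step 1 ⇒ step 2: DDD ⇒ CB·CB·CB
    D ↦ CB

A->D, B->AD, C->CB, D->CB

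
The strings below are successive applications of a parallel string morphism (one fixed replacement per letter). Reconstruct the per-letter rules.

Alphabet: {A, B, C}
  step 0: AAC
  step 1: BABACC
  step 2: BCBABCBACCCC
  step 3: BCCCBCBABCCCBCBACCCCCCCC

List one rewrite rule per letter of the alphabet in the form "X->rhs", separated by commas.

  step 2 ⇒ step 3: BCBABCBACCCC ⇒ BC·CC·BC·BA·BC·CC·BC·BA·CC·CC·CC·CC
    A ↦ BA
    B ↦ BC
    C ↦ CC

A->BA, B->BC, C->CC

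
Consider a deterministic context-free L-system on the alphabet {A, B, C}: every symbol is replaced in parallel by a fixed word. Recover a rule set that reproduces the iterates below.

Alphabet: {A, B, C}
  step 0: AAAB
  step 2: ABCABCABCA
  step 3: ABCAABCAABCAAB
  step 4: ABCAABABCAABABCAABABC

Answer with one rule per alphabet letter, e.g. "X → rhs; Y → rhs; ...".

A->AB, B->C, C->A

  step 3 ⇒ step 4: ABCAABCAABCAAB ⇒ AB·C·A·AB·AB·C·A·AB·AB·C·A·AB·AB·C
    A ↦ AB
    B ↦ C
    C ↦ A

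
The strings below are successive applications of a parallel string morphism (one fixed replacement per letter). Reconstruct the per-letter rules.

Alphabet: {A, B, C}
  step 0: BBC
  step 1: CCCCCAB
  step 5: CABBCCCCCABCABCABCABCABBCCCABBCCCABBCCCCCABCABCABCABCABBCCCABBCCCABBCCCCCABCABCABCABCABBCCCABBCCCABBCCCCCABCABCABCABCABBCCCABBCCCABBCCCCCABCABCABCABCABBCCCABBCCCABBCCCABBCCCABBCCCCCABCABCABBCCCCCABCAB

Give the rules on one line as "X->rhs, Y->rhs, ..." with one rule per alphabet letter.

A->B, B->CC, C->CAB

  step 0 ⇒ step 1: BBC ⇒ CC·CC·CAB
    B ↦ CC
    C ↦ CAB
    A ↦ B  (constrained at step 1)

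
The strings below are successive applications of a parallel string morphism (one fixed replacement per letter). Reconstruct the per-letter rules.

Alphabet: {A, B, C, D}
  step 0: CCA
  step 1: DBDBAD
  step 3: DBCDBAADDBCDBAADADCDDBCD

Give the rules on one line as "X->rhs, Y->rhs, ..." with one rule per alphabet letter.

A->AD, B->BA, C->DB, D->CD

  step 0 ⇒ step 1: CCA ⇒ DB·DB·AD
    A ↦ AD
    C ↦ DB
    B ↦ BA  (constrained at step 1)
    D ↦ CD  (constrained at step 1)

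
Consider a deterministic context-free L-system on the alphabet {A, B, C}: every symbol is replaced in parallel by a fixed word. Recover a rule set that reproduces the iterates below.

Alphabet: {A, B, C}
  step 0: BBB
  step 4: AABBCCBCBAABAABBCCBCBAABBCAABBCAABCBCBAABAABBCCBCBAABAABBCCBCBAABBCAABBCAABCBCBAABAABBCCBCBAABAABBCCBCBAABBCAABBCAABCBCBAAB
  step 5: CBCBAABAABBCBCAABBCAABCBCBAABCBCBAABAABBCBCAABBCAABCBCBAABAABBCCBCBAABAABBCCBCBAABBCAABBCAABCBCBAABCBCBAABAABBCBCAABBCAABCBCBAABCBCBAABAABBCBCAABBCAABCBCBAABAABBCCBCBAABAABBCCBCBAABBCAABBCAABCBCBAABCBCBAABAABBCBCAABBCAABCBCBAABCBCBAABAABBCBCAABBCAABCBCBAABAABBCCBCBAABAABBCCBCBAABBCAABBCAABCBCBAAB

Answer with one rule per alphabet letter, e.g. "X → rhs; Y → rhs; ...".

A->CB, B->AAB, C->BC

  step 4 ⇒ step 5: AABBCCBCBAABAABBCCBCBAABBCAABBCAABCBCBAABAABBCCBCBAABAABBCCBCBAABBCAABBCAABCBCBAABAABBCCBCBAABAABBCCBCBAABBCAABBCAABCBCBAAB ⇒ CB·CB·AAB·AAB·BC·BC·AAB·BC·AAB·CB·CB·AAB·CB·CB·AAB·AAB·BC·BC·AAB·BC·AAB·CB·CB·AAB·AAB·BC·CB·CB·AAB·AAB·BC·CB·CB·AAB·BC·AAB·BC·AAB·CB·CB·AAB·CB·CB·AAB·AAB·BC·BC·AAB·BC·AAB·CB·CB·AAB·CB·CB·AAB·AAB·BC·BC·AAB·BC·AAB·CB·CB·AAB·AAB·BC·CB·CB·AAB·AAB·BC·CB·CB·AAB·BC·AAB·BC·AAB·CB·CB·AAB·CB·CB·AAB·AAB·BC·BC·AAB·BC·AAB·CB·CB·AAB·CB·CB·AAB·AAB·BC·BC·AAB·BC·AAB·CB·CB·AAB·AAB·BC·CB·CB·AAB·AAB·BC·CB·CB·AAB·BC·AAB·BC·AAB·CB·CB·AAB
    A ↦ CB
    B ↦ AAB
    C ↦ BC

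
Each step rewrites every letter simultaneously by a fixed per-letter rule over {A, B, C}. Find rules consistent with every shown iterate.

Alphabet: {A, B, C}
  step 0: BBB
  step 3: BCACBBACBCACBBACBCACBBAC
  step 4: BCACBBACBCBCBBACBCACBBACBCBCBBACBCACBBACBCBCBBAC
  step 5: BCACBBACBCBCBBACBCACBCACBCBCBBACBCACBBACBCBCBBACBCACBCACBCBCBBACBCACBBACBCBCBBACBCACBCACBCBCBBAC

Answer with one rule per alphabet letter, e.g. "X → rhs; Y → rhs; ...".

A->BB, B->BC, C->AC

  step 4 ⇒ step 5: BCACBBACBCBCBBACBCACBBACBCBCBBACBCACBBACBCBCBBAC ⇒ BC·AC·BB·AC·BC·BC·BB·AC·BC·AC·BC·AC·BC·BC·BB·AC·BC·AC·BB·AC·BC·BC·BB·AC·BC·AC·BC·AC·BC·BC·BB·AC·BC·AC·BB·AC·BC·BC·BB·AC·BC·AC·BC·AC·BC·BC·BB·AC
    A ↦ BB
    B ↦ BC
    C ↦ AC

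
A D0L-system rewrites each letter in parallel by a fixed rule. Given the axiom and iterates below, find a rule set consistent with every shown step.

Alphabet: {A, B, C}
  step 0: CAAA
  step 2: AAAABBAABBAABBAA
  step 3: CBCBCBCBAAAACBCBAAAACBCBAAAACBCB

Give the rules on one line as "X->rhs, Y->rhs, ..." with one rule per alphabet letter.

A->CB, B->AA, C->BB

  step 2 ⇒ step 3: AAAABBAABBAABBAA ⇒ CB·CB·CB·CB·AA·AA·CB·CB·AA·AA·CB·CB·AA·AA·CB·CB
    A ↦ CB
    B ↦ AA
    C ↦ BB  (constrained at step 0)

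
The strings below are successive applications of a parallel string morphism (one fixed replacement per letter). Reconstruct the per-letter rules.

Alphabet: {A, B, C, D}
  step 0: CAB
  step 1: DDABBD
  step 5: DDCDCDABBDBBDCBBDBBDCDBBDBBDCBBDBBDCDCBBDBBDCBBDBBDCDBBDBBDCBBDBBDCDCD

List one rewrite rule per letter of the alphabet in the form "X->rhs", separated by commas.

A->DA, B->BBD, C->D, D->C

  step 0 ⇒ step 1: CAB ⇒ D·DA·BBD
    A ↦ DA
    B ↦ BBD
    C ↦ D
    D ↦ C  (constrained at step 1)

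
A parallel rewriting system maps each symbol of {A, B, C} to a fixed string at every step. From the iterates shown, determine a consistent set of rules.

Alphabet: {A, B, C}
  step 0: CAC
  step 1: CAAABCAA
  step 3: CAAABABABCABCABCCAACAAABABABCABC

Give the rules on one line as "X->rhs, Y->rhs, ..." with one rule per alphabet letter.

  step 0 ⇒ step 1: CAC ⇒ CAA·AB·CAA
    A ↦ AB
    C ↦ CAA
    B ↦ C  (constrained at step 1)

A->AB, B->C, C->CAA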